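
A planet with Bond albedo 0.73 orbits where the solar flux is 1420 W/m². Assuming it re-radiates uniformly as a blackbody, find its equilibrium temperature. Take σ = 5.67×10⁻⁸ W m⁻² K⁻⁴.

T ≈ 203 K

Power absorbed = (1−a)S·πR²; power emitted = 4πR²σT⁴. Equating and cancelling πR²:
T = ((1−a)S / 4σ)^(1/4) = (383 / (4 × 5.67×10⁻⁸))^(1/4) = (1.69×10^9)^(1/4).
T = 203 K.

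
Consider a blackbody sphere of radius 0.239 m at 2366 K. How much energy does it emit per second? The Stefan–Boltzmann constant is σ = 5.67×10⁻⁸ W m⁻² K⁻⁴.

A = 4πr² = 4π × (0.239)² = 0.718 m².
P = σAT⁴ = 5.67×10⁻⁸ × 0.718 × (2366)⁴ = 5.67×10⁻⁸ × 0.718 × 3.13×10^13.
P = 1.28×10^6 W.

P ≈ 1.28×10^6 W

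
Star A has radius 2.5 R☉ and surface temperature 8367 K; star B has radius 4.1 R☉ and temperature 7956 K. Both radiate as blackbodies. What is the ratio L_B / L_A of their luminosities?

L = 4πR²σT⁴ ∝ R²T⁴, so L_B/L_A = (4.1/2.5)² × (7956/8367)⁴ = 2.69 × 0.818 = 2.20.

L_B/L_A ≈ 2.20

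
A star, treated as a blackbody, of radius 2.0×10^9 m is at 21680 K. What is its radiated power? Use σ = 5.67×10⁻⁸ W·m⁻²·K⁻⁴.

P ≈ 6.30×10^29 W

A = 4πr² = 4π × (2.0×10^9)² = 5.03×10^19 m².
P = σAT⁴ = 5.67×10⁻⁸ × 5.03×10^19 × (21680)⁴ = 5.67×10⁻⁸ × 5.03×10^19 × 2.21×10^17.
P = 6.30×10^29 W.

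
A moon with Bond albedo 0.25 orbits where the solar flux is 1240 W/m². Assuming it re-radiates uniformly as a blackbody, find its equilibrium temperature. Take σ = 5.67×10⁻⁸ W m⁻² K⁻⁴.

Power absorbed = (1−a)S·πR²; power emitted = 4πR²σT⁴. Equating and cancelling πR²:
T = ((1−a)S / 4σ)^(1/4) = (930 / (4 × 5.67×10⁻⁸))^(1/4) = (4.10×10^9)^(1/4).
T = 253 K.

T ≈ 253 K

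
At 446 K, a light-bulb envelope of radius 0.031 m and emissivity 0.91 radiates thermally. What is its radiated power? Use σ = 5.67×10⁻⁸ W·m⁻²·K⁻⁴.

A = 4πr² = 4π × (0.031)² = 0.0121 m².
P = εσAT⁴ = 0.91 × 5.67×10⁻⁸ × 0.0121 × (446)⁴ = 0.91 × 5.67×10⁻⁸ × 0.0121 × 3.96×10^10.
P = 24.7 W.

P ≈ 24.7 W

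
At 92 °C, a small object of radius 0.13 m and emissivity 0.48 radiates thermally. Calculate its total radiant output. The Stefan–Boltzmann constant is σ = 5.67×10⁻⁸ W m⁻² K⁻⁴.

A = 4πr² = 4π × (0.13)² = 0.212 m².
92 °C = 365 K.
Stefan–Boltzmann: P = εσAT⁴ = 0.48 × 5.67×10⁻⁸ × 0.212 × (365)⁴ = 0.48 × 5.67×10⁻⁸ × 0.212 × 1.77×10^10.
P = 103 W.

P ≈ 103 W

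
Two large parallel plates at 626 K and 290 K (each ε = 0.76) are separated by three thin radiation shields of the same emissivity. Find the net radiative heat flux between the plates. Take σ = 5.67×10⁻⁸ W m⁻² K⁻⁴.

Each of the 4 gaps contributes resistance (2/ε − 1) = 2/0.76 − 1 = 1.632; total = 6.526.
q = σ(T₁⁴ − T₂⁴) / 6.526 = 5.67×10⁻⁸ × 1.46×10^11 / 6.526 = 1270 W/m².

q ≈ 1270 W/m²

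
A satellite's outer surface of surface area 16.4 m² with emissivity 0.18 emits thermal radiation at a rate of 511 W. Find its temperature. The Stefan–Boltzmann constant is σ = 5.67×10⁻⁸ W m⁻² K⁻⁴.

T ≈ 235 K

From P = εσAT⁴, T = (P / εσA)^(1/4) = (511 / (0.18 × 5.67×10⁻⁸ × 16.4))^(1/4).
T = (3.05×10^9)^(1/4) = 235 K.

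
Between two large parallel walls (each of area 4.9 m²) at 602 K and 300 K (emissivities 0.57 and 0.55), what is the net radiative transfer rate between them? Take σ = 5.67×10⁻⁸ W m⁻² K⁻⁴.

Q ≈ 13300 W

For two large parallel gray plates, q = σ(T₁⁴ − T₂⁴) / (1/ε₁ + 1/ε₂ − 1).
1/ε₁ + 1/ε₂ − 1 = 1/0.57 + 1/0.55 − 1 = 2.573.
T₁⁴ − T₂⁴ = 1.31×10^11 − 8.10×10^9 = 1.23×10^11 K⁴.
q = 5.67×10⁻⁸ × 1.23×10^11 / 2.573 = 2720 W/m².
Q = q·A = 2720 × 4.9 = 13300 W.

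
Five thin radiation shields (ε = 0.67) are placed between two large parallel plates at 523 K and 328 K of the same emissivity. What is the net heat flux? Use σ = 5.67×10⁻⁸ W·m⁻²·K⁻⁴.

Each of the 6 gaps contributes resistance (2/ε − 1) = 2/0.67 − 1 = 1.985; total = 11.91.
q = σ(T₁⁴ − T₂⁴) / 11.91 = 5.67×10⁻⁸ × 6.32×10^10 / 11.91 = 301 W/m².

q ≈ 301 W/m²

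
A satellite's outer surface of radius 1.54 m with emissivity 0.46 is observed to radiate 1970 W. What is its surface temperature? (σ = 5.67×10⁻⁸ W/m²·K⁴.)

A = 4πr² = 4π × (1.54)² = 29.8 m².
From P = εσAT⁴, T = (P / εσA)^(1/4) = (1970 / (0.46 × 5.67×10⁻⁸ × 29.8))^(1/4).
T = (2.53×10^9)^(1/4) = 224 K.

T ≈ 224 K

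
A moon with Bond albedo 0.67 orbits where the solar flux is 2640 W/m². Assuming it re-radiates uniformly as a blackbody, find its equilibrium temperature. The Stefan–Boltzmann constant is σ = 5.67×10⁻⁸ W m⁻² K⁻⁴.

T ≈ 249 K

Power absorbed = (1−a)S·πR²; power emitted = 4πR²σT⁴. Equating and cancelling πR²:
T = ((1−a)S / 4σ)^(1/4) = (871 / (4 × 5.67×10⁻⁸))^(1/4) = (3.84×10^9)^(1/4).
T = 249 K.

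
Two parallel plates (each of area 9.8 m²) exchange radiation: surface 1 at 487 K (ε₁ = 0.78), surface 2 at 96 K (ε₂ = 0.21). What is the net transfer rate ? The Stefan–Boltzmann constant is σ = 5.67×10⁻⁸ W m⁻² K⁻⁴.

For two large parallel gray plates, q = σ(T₁⁴ − T₂⁴) / (1/ε₁ + 1/ε₂ − 1).
1/ε₁ + 1/ε₂ − 1 = 1/0.78 + 1/0.21 − 1 = 5.044.
T₁⁴ − T₂⁴ = 5.62×10^10 − 8.49×10^7 = 5.62×10^10 K⁴.
q = 5.67×10⁻⁸ × 5.62×10^10 / 5.044 = 631 W/m².
Q = q·A = 631 × 9.8 = 6190 W.

Q ≈ 6190 W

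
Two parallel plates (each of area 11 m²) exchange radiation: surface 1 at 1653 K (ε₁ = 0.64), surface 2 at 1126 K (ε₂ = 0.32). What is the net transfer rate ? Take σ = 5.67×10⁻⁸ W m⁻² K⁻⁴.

For two large parallel gray plates, q = σ(T₁⁴ − T₂⁴) / (1/ε₁ + 1/ε₂ − 1).
1/ε₁ + 1/ε₂ − 1 = 1/0.64 + 1/0.32 − 1 = 3.688.
T₁⁴ − T₂⁴ = 7.47×10^12 − 1.61×10^12 = 5.86×10^12 K⁴.
q = 5.67×10⁻⁸ × 5.86×10^12 / 3.688 = 90100 W/m².
Q = q·A = 90100 × 11 = 9.91×10^5 W.

Q ≈ 9.91×10^5 W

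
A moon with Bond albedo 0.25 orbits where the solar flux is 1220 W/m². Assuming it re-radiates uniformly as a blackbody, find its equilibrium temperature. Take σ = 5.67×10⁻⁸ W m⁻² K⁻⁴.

T ≈ 252 K

Power absorbed = (1−a)S·πR²; power emitted = 4πR²σT⁴. Equating and cancelling πR²:
T = ((1−a)S / 4σ)^(1/4) = (915 / (4 × 5.67×10⁻⁸))^(1/4) = (4.03×10^9)^(1/4).
T = 252 K.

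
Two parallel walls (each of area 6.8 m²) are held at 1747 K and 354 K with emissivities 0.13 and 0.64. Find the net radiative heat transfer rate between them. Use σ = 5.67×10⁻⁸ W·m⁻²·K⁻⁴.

For two large parallel gray plates, q = σ(T₁⁴ − T₂⁴) / (1/ε₁ + 1/ε₂ − 1).
1/ε₁ + 1/ε₂ − 1 = 1/0.13 + 1/0.64 − 1 = 8.255.
T₁⁴ − T₂⁴ = 9.31×10^12 − 1.57×10^10 = 9.30×10^12 K⁴.
q = 5.67×10⁻⁸ × 9.30×10^12 / 8.255 = 63900 W/m².
Q = q·A = 63900 × 6.8 = 4.34×10^5 W.

Q ≈ 4.34×10^5 W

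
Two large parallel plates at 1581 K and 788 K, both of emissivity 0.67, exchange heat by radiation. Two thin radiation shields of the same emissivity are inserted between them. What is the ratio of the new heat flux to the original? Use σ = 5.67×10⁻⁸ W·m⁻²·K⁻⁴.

ratio ≈ 0.333

With N identical shields there are N+1 = 3 gaps in series, each with the same radiative resistance, so the flux falls to 1/(N+1) of its unshielded value.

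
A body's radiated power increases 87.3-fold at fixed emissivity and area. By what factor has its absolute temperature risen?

P ∝ T⁴ ⇒ T ∝ P^(1/4), so T scales by (87.3)^(1/4) = 3.06.

factor ≈ 3.06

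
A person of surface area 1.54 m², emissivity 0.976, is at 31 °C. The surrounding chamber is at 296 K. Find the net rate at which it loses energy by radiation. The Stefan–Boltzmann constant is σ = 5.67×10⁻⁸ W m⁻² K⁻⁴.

Q ≈ 73.6 W

Convert: 31 °C = 304 K.
Q = εσA(T⁴ − T_s⁴). T⁴ − T_s⁴ = (304)⁴ − (296)⁴ = 8.54×10^9 − 7.68×10^9 = 8.64×10^8 K⁴.
Q = 0.976 × 5.67×10⁻⁸ × 1.54 × 8.64×10^8 = 73.6 W.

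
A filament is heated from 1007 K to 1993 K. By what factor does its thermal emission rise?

ratio ≈ 15.3

P ∝ T⁴, so the ratio is (1993/1007)⁴ = (1.979)⁴ = 15.3.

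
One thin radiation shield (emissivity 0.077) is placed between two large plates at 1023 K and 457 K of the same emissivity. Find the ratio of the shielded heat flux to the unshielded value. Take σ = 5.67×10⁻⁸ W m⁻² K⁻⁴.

ratio ≈ 0.500

With N identical shields there are N+1 = 2 gaps in series, each with the same radiative resistance, so the flux falls to 1/(N+1) of its unshielded value.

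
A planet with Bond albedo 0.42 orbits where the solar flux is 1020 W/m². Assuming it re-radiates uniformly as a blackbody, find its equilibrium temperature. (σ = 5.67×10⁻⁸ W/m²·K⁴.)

T ≈ 226 K

Power absorbed = (1−a)S·πR²; power emitted = 4πR²σT⁴. Equating and cancelling πR²:
T = ((1−a)S / 4σ)^(1/4) = (592 / (4 × 5.67×10⁻⁸))^(1/4) = (2.61×10^9)^(1/4).
T = 226 K.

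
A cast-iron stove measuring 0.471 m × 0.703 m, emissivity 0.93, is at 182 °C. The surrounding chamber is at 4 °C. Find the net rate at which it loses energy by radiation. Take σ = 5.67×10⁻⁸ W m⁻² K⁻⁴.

A = 0.471 × 0.703 = 0.331 m².
Convert: 182 °C = 455 K; 4 °C = 277 K.
Q = εσA(T⁴ − T_s⁴). T⁴ − T_s⁴ = (455)⁴ − (277)⁴ = 4.29×10^10 − 5.89×10^9 = 3.70×10^10 K⁴.
Q = 0.93 × 5.67×10⁻⁸ × 0.331 × 3.70×10^10 = 646 W.

Q ≈ 646 W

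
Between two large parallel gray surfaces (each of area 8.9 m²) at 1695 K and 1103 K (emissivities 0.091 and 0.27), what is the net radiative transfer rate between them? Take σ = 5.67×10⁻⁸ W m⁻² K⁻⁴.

Q ≈ 2.50×10^5 W

For two large parallel gray plates, q = σ(T₁⁴ − T₂⁴) / (1/ε₁ + 1/ε₂ − 1).
1/ε₁ + 1/ε₂ − 1 = 1/0.091 + 1/0.27 − 1 = 13.69.
T₁⁴ − T₂⁴ = 8.25×10^12 − 1.48×10^12 = 6.77×10^12 K⁴.
q = 5.67×10⁻⁸ × 6.77×10^12 / 13.69 = 28100 W/m².
Q = q·A = 28100 × 8.9 = 2.50×10^5 W.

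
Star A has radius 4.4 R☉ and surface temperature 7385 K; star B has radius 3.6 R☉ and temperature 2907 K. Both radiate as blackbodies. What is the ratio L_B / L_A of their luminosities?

L_B/L_A ≈ 0.0161

L = 4πR²σT⁴ ∝ R²T⁴, so L_B/L_A = (3.6/4.4)² × (2907/7385)⁴ = 0.669 × 0.0240 = 0.0161.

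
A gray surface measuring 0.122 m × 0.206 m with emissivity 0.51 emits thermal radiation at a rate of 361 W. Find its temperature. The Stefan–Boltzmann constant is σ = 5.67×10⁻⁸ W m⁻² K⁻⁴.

T ≈ 840 K

A = 0.122 × 0.206 = 0.0251 m².
From P = εσAT⁴, T = (P / εσA)^(1/4) = (361 / (0.51 × 5.67×10⁻⁸ × 0.0251))^(1/4).
T = (4.97×10^11)^(1/4) = 840 K.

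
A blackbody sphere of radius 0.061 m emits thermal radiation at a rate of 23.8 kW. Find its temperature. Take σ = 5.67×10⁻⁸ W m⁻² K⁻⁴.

T ≈ 1730 K

A = 4πr² = 4π × (0.061)² = 0.0468 m².
From P = σAT⁴, T = (P / σA)^(1/4) = (23800 / (5.67×10⁻⁸ × 0.0468))^(1/4).
T = (8.98×10^12)^(1/4) = 1730 K.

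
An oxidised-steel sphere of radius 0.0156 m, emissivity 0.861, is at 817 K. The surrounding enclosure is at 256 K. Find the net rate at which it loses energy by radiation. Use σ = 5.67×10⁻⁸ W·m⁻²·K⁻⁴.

Q ≈ 65.9 W

A = 4πr² = 4π × (0.0156)² = 3.06×10^-3 m².
Q = εσA(T⁴ − T_s⁴). T⁴ − T_s⁴ = (817)⁴ − (256)⁴ = 4.46×10^11 − 4.29×10^9 = 4.41×10^11 K⁴.
Q = 0.861 × 5.67×10⁻⁸ × 3.06×10^-3 × 4.41×10^11 = 65.9 W.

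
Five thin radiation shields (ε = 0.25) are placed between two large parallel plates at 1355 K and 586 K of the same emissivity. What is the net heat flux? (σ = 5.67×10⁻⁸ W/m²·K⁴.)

q ≈ 4390 W/m²

Each of the 6 gaps contributes resistance (2/ε − 1) = 2/0.25 − 1 = 7.000; total = 42.00.
q = σ(T₁⁴ − T₂⁴) / 42.00 = 5.67×10⁻⁸ × 3.25×10^12 / 42.00 = 4390 W/m².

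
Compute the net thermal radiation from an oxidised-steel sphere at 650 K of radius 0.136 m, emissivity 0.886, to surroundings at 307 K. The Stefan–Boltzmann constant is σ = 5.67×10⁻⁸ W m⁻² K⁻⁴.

A = 4πr² = 4π × (0.136)² = 0.232 m².
Q = εσA(T⁴ − T_s⁴). T⁴ − T_s⁴ = (650)⁴ − (307)⁴ = 1.79×10^11 − 8.88×10^9 = 1.70×10^11 K⁴.
Q = 0.886 × 5.67×10⁻⁸ × 0.232 × 1.70×10^11 = 1980 W.

Q ≈ 1980 W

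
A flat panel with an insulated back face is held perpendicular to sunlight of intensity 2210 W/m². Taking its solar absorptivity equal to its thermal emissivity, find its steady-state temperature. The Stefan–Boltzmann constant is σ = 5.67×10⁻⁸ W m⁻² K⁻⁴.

T ≈ 444 K

Absorbed flux αS = emitted flux εσT⁴ (one radiating face); with α = ε, T = (S/σ)^(1/4).
T = (2210 / 5.67×10⁻⁸)^(1/4) = (3.90×10^10)^(1/4).
T = 444 K.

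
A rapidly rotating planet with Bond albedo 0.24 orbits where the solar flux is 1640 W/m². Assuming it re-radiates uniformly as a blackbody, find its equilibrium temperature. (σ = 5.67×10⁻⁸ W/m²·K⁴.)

Power absorbed = (1−a)S·πR²; power emitted = 4πR²σT⁴. Equating and cancelling πR²:
T = ((1−a)S / 4σ)^(1/4) = (1250 / (4 × 5.67×10⁻⁸))^(1/4) = (5.50×10^9)^(1/4).
T = 272 K.

T ≈ 272 K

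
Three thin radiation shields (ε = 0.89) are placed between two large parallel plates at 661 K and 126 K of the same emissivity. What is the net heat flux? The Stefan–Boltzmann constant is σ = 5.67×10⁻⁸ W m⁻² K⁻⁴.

q ≈ 2170 W/m²

Each of the 4 gaps contributes resistance (2/ε − 1) = 2/0.89 − 1 = 1.247; total = 4.989.
q = σ(T₁⁴ − T₂⁴) / 4.989 = 5.67×10⁻⁸ × 1.91×10^11 / 4.989 = 2170 W/m².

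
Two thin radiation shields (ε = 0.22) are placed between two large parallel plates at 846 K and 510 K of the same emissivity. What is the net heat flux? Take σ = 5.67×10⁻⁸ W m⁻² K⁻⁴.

Each of the 3 gaps contributes resistance (2/ε − 1) = 2/0.22 − 1 = 8.091; total = 24.27.
q = σ(T₁⁴ − T₂⁴) / 24.27 = 5.67×10⁻⁸ × 4.45×10^11 / 24.27 = 1040 W/m².

q ≈ 1040 W/m²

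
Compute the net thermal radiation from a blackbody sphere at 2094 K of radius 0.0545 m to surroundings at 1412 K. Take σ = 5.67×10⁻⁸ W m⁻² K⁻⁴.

A = 4πr² = 4π × (0.0545)² = 0.0373 m².
Q = σA(T⁴ − T_s⁴). T⁴ − T_s⁴ = (2094)⁴ − (1412)⁴ = 1.92×10^13 − 3.98×10^12 = 1.53×10^13 K⁴.
Q = 5.67×10⁻⁸ × 0.0373 × 1.53×10^13 = 32300 W.

Q ≈ 32300 W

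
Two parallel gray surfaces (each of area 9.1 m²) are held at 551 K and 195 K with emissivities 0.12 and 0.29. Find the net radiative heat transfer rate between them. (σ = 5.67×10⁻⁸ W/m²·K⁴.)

Q ≈ 4340 W

For two large parallel gray plates, q = σ(T₁⁴ − T₂⁴) / (1/ε₁ + 1/ε₂ − 1).
1/ε₁ + 1/ε₂ − 1 = 1/0.12 + 1/0.29 − 1 = 10.78.
T₁⁴ − T₂⁴ = 9.22×10^10 − 1.45×10^9 = 9.07×10^10 K⁴.
q = 5.67×10⁻⁸ × 9.07×10^10 / 10.78 = 477 W/m².
Q = q·A = 477 × 9.1 = 4340 W.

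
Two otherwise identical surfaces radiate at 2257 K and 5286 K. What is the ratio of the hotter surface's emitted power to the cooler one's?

P ∝ T⁴, so the ratio is (5286/2257)⁴ = (2.342)⁴ = 30.1.

ratio ≈ 30.1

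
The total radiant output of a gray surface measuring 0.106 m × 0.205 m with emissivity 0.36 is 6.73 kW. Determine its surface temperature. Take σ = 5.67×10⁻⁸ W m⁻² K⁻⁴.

A = 0.106 × 0.205 = 0.0217 m².
From P = εσAT⁴, T = (P / εσA)^(1/4) = (6730 / (0.36 × 5.67×10⁻⁸ × 0.0217))^(1/4).
T = (1.52×10^13)^(1/4) = 1970 K.

T ≈ 1970 K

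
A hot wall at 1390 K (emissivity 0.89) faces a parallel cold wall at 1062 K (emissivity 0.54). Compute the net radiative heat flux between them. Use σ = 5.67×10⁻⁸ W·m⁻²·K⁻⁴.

For two large parallel gray plates, q = σ(T₁⁴ − T₂⁴) / (1/ε₁ + 1/ε₂ − 1).
1/ε₁ + 1/ε₂ − 1 = 1/0.89 + 1/0.54 − 1 = 1.975.
T₁⁴ − T₂⁴ = 3.73×10^12 − 1.27×10^12 = 2.46×10^12 K⁴.
q = 5.67×10⁻⁸ × 2.46×10^12 / 1.975 = 70600 W/m².

q ≈ 70600 W/m²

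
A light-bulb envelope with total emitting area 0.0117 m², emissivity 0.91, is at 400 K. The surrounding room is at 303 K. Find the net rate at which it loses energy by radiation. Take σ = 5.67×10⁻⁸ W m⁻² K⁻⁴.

Q = εσA(T⁴ − T_s⁴). T⁴ − T_s⁴ = (400)⁴ − (303)⁴ = 2.56×10^10 − 8.43×10^9 = 1.72×10^10 K⁴.
Q = 0.91 × 5.67×10⁻⁸ × 0.0117 × 1.72×10^10 = 10.4 W.

Q ≈ 10.4 W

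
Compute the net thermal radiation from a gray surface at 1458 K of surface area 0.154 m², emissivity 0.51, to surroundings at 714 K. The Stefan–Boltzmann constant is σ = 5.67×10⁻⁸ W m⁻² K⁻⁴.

Q ≈ 19000 W

Q = εσA(T⁴ − T_s⁴). T⁴ − T_s⁴ = (1458)⁴ − (714)⁴ = 4.52×10^12 − 2.60×10^11 = 4.26×10^12 K⁴.
Q = 0.51 × 5.67×10⁻⁸ × 0.154 × 4.26×10^12 = 19000 W.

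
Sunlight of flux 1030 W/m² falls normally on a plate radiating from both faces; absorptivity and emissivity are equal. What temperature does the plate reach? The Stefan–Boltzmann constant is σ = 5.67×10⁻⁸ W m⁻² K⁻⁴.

Absorbed flux αS = emitted flux 2εσT⁴ per unit area; with α = ε this gives T = (S/2σ)^(1/4).
T = (1030 / (2 × 5.67×10⁻⁸))^(1/4) = (9.08×10^9)^(1/4).
T = 309 K.

T ≈ 309 K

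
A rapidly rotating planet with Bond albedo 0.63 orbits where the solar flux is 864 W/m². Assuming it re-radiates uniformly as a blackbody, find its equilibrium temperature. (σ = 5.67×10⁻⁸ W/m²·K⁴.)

Power absorbed = (1−a)S·πR²; power emitted = 4πR²σT⁴. Equating and cancelling πR²:
T = ((1−a)S / 4σ)^(1/4) = (320 / (4 × 5.67×10⁻⁸))^(1/4) = (1.41×10^9)^(1/4).
T = 194 K.

T ≈ 194 K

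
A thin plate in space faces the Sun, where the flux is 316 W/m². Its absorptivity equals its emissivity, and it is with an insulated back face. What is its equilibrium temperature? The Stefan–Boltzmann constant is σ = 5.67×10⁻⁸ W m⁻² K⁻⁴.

T ≈ 273 K

Absorbed flux αS = emitted flux εσT⁴ (one radiating face); with α = ε, T = (S/σ)^(1/4).
T = (316 / 5.67×10⁻⁸)^(1/4) = (5.57×10^9)^(1/4).
T = 273 K.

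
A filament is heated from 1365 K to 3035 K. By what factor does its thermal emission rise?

P ∝ T⁴, so the ratio is (3035/1365)⁴ = (2.223)⁴ = 24.4.

ratio ≈ 24.4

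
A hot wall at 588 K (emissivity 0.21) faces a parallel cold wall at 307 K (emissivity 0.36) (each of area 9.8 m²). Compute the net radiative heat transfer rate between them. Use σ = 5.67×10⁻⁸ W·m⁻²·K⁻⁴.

Q ≈ 9400 W

For two large parallel gray plates, q = σ(T₁⁴ − T₂⁴) / (1/ε₁ + 1/ε₂ − 1).
1/ε₁ + 1/ε₂ − 1 = 1/0.21 + 1/0.36 − 1 = 6.540.
T₁⁴ − T₂⁴ = 1.20×10^11 − 8.88×10^9 = 1.11×10^11 K⁴.
q = 5.67×10⁻⁸ × 1.11×10^11 / 6.540 = 959 W/m².
Q = q·A = 959 × 9.8 = 9400 W.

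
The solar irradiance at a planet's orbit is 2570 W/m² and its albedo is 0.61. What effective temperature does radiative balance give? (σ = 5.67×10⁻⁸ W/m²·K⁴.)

Power absorbed = (1−a)S·πR²; power emitted = 4πR²σT⁴. Equating and cancelling πR²:
T = ((1−a)S / 4σ)^(1/4) = (1000 / (4 × 5.67×10⁻⁸))^(1/4) = (4.42×10^9)^(1/4).
T = 258 K.

T ≈ 258 K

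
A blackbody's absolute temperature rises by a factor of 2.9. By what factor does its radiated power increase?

P ∝ T⁴, so the power scales as (2.9)⁴ = 70.7.

factor ≈ 70.7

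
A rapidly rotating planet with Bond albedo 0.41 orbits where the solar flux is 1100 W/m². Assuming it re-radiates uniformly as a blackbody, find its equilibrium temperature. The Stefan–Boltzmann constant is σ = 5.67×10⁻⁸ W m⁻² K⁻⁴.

Power absorbed = (1−a)S·πR²; power emitted = 4πR²σT⁴. Equating and cancelling πR²:
T = ((1−a)S / 4σ)^(1/4) = (649 / (4 × 5.67×10⁻⁸))^(1/4) = (2.86×10^9)^(1/4).
T = 231 K.

T ≈ 231 K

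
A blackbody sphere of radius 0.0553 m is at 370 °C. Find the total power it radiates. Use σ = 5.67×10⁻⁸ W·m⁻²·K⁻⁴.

A = 4πr² = 4π × (0.0553)² = 0.0384 m².
370 °C = 643 K.
P = σAT⁴ = 5.67×10⁻⁸ × 0.0384 × (643)⁴ = 5.67×10⁻⁸ × 0.0384 × 1.71×10^11.
P = 372 W.

P ≈ 372 W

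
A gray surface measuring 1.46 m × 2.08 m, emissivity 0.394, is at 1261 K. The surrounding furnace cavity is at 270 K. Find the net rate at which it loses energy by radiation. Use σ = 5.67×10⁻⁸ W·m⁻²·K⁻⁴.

A = 1.46 × 2.08 = 3.04 m².
Q = εσA(T⁴ − T_s⁴). T⁴ − T_s⁴ = (1261)⁴ − (270)⁴ = 2.53×10^12 − 5.31×10^9 = 2.52×10^12 K⁴.
Q = 0.394 × 5.67×10⁻⁸ × 3.04 × 2.52×10^12 = 1.71×10^5 W.

Q ≈ 1.71×10^5 W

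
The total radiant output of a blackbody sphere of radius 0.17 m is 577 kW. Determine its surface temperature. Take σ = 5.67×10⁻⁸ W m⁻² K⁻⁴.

T ≈ 2300 K

A = 4πr² = 4π × (0.17)² = 0.363 m².
From P = σAT⁴, T = (P / σA)^(1/4) = (5.77×10^5 / (5.67×10⁻⁸ × 0.363))^(1/4).
T = (2.80×10^13)^(1/4) = 2300 K.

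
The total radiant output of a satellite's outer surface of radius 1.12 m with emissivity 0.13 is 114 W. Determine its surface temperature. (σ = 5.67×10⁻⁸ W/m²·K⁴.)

T ≈ 177 K

A = 4πr² = 4π × (1.12)² = 15.8 m².
From P = εσAT⁴, T = (P / εσA)^(1/4) = (114 / (0.13 × 5.67×10⁻⁸ × 15.8))^(1/4).
T = (9.81×10^8)^(1/4) = 177 K.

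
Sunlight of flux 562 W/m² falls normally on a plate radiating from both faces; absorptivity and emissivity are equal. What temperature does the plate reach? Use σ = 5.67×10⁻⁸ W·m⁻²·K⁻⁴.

T ≈ 265 K

Absorbed flux αS = emitted flux 2εσT⁴ per unit area; with α = ε this gives T = (S/2σ)^(1/4).
T = (562 / (2 × 5.67×10⁻⁸))^(1/4) = (4.96×10^9)^(1/4).
T = 265 K.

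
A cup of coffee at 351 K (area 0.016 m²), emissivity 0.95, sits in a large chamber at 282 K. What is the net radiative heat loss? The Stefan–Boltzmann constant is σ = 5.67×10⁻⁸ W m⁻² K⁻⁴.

Q = εσA(T⁴ − T_s⁴). T⁴ − T_s⁴ = (351)⁴ − (282)⁴ = 1.52×10^10 − 6.32×10^9 = 8.85×10^9 K⁴.
Q = 0.95 × 5.67×10⁻⁸ × 0.0160 × 8.85×10^9 = 7.63 W.

Q ≈ 7.63 W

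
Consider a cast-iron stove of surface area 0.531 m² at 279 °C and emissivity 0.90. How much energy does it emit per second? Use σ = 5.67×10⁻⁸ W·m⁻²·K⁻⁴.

P ≈ 2520 W

279 °C = 552 K.
P = εσAT⁴ = 0.90 × 5.67×10⁻⁸ × 0.531 × (552)⁴ = 0.90 × 5.67×10⁻⁸ × 0.531 × 9.28×10^10.
P = 2520 W.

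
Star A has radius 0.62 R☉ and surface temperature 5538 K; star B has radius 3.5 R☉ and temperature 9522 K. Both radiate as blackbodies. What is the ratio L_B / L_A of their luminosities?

L = 4πR²σT⁴ ∝ R²T⁴, so L_B/L_A = (3.5/0.62)² × (9522/5538)⁴ = 31.9 × 8.74 = 279.

L_B/L_A ≈ 279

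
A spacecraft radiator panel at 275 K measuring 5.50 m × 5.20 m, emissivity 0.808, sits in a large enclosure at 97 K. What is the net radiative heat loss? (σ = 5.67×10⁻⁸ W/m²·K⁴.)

Q ≈ 7380 W

A = 5.50 × 5.20 = 28.6 m².
Q = εσA(T⁴ − T_s⁴). T⁴ − T_s⁴ = (275)⁴ − (97)⁴ = 5.72×10^9 − 8.85×10^7 = 5.63×10^9 K⁴.
Q = 0.808 × 5.67×10⁻⁸ × 28.6 × 5.63×10^9 = 7380 W.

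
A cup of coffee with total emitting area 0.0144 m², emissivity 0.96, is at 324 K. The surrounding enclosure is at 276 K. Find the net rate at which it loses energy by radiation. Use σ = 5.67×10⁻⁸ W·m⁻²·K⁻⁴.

Q ≈ 4.09 W

Q = εσA(T⁴ − T_s⁴). T⁴ − T_s⁴ = (324)⁴ − (276)⁴ = 1.10×10^10 − 5.80×10^9 = 5.22×10^9 K⁴.
Q = 0.96 × 5.67×10⁻⁸ × 0.0144 × 5.22×10^9 = 4.09 W.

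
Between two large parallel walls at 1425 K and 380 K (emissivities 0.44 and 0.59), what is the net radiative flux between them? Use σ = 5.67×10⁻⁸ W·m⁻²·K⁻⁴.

For two large parallel gray plates, q = σ(T₁⁴ − T₂⁴) / (1/ε₁ + 1/ε₂ − 1).
1/ε₁ + 1/ε₂ − 1 = 1/0.44 + 1/0.59 − 1 = 2.968.
T₁⁴ − T₂⁴ = 4.12×10^12 − 2.09×10^10 = 4.10×10^12 K⁴.
q = 5.67×10⁻⁸ × 4.10×10^12 / 2.968 = 78400 W/m².

q ≈ 78400 W/m²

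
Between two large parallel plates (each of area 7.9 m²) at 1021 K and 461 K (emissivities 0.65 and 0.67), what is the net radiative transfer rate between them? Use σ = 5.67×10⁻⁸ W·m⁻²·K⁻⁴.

Q ≈ 2.30×10^5 W

For two large parallel gray plates, q = σ(T₁⁴ − T₂⁴) / (1/ε₁ + 1/ε₂ − 1).
1/ε₁ + 1/ε₂ − 1 = 1/0.65 + 1/0.67 − 1 = 2.031.
T₁⁴ − T₂⁴ = 1.09×10^12 − 4.52×10^10 = 1.04×10^12 K⁴.
q = 5.67×10⁻⁸ × 1.04×10^12 / 2.031 = 29100 W/m².
Q = q·A = 29100 × 7.9 = 2.30×10^5 W.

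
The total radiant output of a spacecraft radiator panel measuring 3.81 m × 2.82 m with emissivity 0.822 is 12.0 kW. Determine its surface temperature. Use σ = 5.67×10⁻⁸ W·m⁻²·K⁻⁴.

A = 3.81 × 2.82 = 10.7 m².
From P = εσAT⁴, T = (P / εσA)^(1/4) = (12000 / (0.822 × 5.67×10⁻⁸ × 10.7))^(1/4).
T = (2.40×10^10)^(1/4) = 393 K.

T ≈ 393 K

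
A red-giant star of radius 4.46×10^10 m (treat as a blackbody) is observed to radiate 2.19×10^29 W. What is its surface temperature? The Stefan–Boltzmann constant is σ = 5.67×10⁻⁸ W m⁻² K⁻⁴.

T ≈ 3530 K

A = 4πr² = 4π × (4.46×10^10)² = 2.50×10^22 m².
From P = σAT⁴, T = (P / σA)^(1/4) = (2.19×10^29 / (5.67×10⁻⁸ × 2.50×10^22))^(1/4).
T = (1.55×10^14)^(1/4) = 3530 K.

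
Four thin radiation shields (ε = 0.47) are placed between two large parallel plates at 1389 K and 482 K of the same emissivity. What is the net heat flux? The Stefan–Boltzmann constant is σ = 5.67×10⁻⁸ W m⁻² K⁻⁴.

Each of the 5 gaps contributes resistance (2/ε − 1) = 2/0.47 − 1 = 3.255; total = 16.28.
q = σ(T₁⁴ − T₂⁴) / 16.28 = 5.67×10⁻⁸ × 3.67×10^12 / 16.28 = 12800 W/m².

q ≈ 12800 W/m²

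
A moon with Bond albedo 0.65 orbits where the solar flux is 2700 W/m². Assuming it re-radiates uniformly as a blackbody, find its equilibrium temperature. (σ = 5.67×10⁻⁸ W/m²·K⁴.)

Power absorbed = (1−a)S·πR²; power emitted = 4πR²σT⁴. Equating and cancelling πR²:
T = ((1−a)S / 4σ)^(1/4) = (945 / (4 × 5.67×10⁻⁸))^(1/4) = (4.17×10^9)^(1/4).
T = 254 K.

T ≈ 254 K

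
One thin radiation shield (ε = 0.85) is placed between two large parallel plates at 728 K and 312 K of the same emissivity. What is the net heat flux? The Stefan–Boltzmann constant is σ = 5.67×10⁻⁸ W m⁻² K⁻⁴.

q ≈ 5690 W/m²

Each of the 2 gaps contributes resistance (2/ε − 1) = 2/0.85 − 1 = 1.353; total = 2.706.
q = σ(T₁⁴ − T₂⁴) / 2.706 = 5.67×10⁻⁸ × 2.71×10^11 / 2.706 = 5690 W/m².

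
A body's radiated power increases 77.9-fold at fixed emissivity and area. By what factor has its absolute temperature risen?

factor ≈ 2.97

P ∝ T⁴ ⇒ T ∝ P^(1/4), so T scales by (77.9)^(1/4) = 2.97.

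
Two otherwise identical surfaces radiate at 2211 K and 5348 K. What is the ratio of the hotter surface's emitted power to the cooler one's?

ratio ≈ 34.2

P ∝ T⁴, so the ratio is (5348/2211)⁴ = (2.419)⁴ = 34.2.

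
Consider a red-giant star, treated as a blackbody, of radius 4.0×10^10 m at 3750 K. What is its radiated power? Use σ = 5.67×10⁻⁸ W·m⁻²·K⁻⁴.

P ≈ 2.25×10^29 W

A = 4πr² = 4π × (4.0×10^10)² = 2.01×10^22 m².
P = σAT⁴ = 5.67×10⁻⁸ × 2.01×10^22 × (3750)⁴ = 5.67×10⁻⁸ × 2.01×10^22 × 1.98×10^14.
P = 2.25×10^29 W.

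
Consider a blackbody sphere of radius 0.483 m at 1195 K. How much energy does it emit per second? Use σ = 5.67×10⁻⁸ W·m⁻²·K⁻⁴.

P ≈ 3.39×10^5 W

A = 4πr² = 4π × (0.483)² = 2.93 m².
P = σAT⁴ = 5.67×10⁻⁸ × 2.93 × (1195)⁴ = 5.67×10⁻⁸ × 2.93 × 2.04×10^12.
P = 3.39×10^5 W.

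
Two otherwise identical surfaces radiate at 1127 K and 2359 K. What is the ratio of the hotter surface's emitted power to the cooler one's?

ratio ≈ 19.2

P ∝ T⁴, so the ratio is (2359/1127)⁴ = (2.093)⁴ = 19.2.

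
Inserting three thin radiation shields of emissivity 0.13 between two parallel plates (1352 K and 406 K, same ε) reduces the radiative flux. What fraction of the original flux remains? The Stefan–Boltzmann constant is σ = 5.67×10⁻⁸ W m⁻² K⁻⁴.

ratio ≈ 0.250

With N identical shields there are N+1 = 4 gaps in series, each with the same radiative resistance, so the flux falls to 1/(N+1) of its unshielded value.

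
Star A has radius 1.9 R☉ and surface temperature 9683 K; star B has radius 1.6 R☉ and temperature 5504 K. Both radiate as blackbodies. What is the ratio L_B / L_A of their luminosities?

L = 4πR²σT⁴ ∝ R²T⁴, so L_B/L_A = (1.6/1.9)² × (5504/9683)⁴ = 0.709 × 0.104 = 0.0740.

L_B/L_A ≈ 0.0740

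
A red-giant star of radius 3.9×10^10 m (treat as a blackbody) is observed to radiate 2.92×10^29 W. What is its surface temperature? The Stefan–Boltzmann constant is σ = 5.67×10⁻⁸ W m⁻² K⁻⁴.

A = 4πr² = 4π × (3.9×10^10)² = 1.91×10^22 m².
From P = σAT⁴, T = (P / σA)^(1/4) = (2.92×10^29 / (5.67×10⁻⁸ × 1.91×10^22))^(1/4).
T = (2.69×10^14)^(1/4) = 4050 K.

T ≈ 4050 K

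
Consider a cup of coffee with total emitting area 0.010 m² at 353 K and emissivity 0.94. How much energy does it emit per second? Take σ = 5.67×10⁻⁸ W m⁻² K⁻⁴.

P ≈ 8.28 W

P = εσAT⁴ = 0.94 × 5.67×10⁻⁸ × 0.0100 × (353)⁴ = 0.94 × 5.67×10⁻⁸ × 0.0100 × 1.55×10^10.
P = 8.28 W.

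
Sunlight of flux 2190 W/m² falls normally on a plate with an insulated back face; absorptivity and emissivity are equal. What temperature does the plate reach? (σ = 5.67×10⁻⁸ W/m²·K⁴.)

Absorbed flux αS = emitted flux εσT⁴ (one radiating face); with α = ε, T = (S/σ)^(1/4).
T = (2190 / 5.67×10⁻⁸)^(1/4) = (3.86×10^10)^(1/4).
T = 443 K.

T ≈ 443 K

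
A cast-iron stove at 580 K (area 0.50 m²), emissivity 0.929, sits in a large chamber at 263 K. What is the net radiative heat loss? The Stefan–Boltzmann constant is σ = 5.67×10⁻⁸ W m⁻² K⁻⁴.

Q ≈ 2850 W

Q = εσA(T⁴ − T_s⁴). T⁴ − T_s⁴ = (580)⁴ − (263)⁴ = 1.13×10^11 − 4.78×10^9 = 1.08×10^11 K⁴.
Q = 0.929 × 5.67×10⁻⁸ × 0.500 × 1.08×10^11 = 2850 W.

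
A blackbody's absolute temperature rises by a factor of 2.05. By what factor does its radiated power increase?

P ∝ T⁴, so the power scales as (2.05)⁴ = 17.7.

factor ≈ 17.7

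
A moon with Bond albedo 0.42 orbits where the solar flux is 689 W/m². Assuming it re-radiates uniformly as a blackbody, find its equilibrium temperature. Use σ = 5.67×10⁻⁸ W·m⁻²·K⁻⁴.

T ≈ 205 K

Power absorbed = (1−a)S·πR²; power emitted = 4πR²σT⁴. Equating and cancelling πR²:
T = ((1−a)S / 4σ)^(1/4) = (400 / (4 × 5.67×10⁻⁸))^(1/4) = (1.76×10^9)^(1/4).
T = 205 K.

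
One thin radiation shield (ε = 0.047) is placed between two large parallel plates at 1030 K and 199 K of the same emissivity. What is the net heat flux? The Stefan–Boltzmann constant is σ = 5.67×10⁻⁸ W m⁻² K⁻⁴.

Each of the 2 gaps contributes resistance (2/ε − 1) = 2/0.047 − 1 = 41.55; total = 83.11.
q = σ(T₁⁴ − T₂⁴) / 83.11 = 5.67×10⁻⁸ × 1.12×10^12 / 83.11 = 767 W/m².

q ≈ 767 W/m²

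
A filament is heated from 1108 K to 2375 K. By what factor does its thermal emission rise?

ratio ≈ 21.1

P ∝ T⁴, so the ratio is (2375/1108)⁴ = (2.144)⁴ = 21.1.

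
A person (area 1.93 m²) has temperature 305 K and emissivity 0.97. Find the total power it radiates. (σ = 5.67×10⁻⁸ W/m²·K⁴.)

P ≈ 919 W

P = εσAT⁴ = 0.97 × 5.67×10⁻⁸ × 1.93 × (305)⁴ = 0.97 × 5.67×10⁻⁸ × 1.93 × 8.65×10^9.
P = 919 W.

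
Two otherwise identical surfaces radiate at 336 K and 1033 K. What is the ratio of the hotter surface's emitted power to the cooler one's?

ratio ≈ 89.3

P ∝ T⁴, so the ratio is (1033/336)⁴ = (3.074)⁴ = 89.3.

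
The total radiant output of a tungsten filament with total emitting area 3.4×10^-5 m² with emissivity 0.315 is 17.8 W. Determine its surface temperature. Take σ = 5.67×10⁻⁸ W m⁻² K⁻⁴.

From P = εσAT⁴, T = (P / εσA)^(1/4) = (17.8 / (0.315 × 5.67×10⁻⁸ × 3.40×10^-5))^(1/4).
T = (2.93×10^13)^(1/4) = 2330 K.

T ≈ 2330 K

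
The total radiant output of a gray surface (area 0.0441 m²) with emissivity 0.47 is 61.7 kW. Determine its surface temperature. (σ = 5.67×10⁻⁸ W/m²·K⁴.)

T ≈ 2690 K

From P = εσAT⁴, T = (P / εσA)^(1/4) = (61700 / (0.47 × 5.67×10⁻⁸ × 0.0441))^(1/4).
T = (5.25×10^13)^(1/4) = 2690 K.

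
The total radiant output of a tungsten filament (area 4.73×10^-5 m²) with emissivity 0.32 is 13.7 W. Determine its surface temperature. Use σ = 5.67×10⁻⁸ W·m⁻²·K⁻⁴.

T ≈ 2000 K

From P = εσAT⁴, T = (P / εσA)^(1/4) = (13.7 / (0.32 × 5.67×10⁻⁸ × 4.73×10^-5))^(1/4).
T = (1.60×10^13)^(1/4) = 2000 K.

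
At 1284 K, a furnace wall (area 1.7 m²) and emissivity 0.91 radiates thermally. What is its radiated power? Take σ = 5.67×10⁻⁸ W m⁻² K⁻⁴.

P = εσAT⁴ = 0.91 × 5.67×10⁻⁸ × 1.70 × (1284)⁴ = 0.91 × 5.67×10⁻⁸ × 1.70 × 2.72×10^12.
P = 2.38×10^5 W.

P ≈ 2.38×10^5 W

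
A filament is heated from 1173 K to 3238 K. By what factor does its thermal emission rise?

ratio ≈ 58.1

P ∝ T⁴, so the ratio is (3238/1173)⁴ = (2.760)⁴ = 58.1.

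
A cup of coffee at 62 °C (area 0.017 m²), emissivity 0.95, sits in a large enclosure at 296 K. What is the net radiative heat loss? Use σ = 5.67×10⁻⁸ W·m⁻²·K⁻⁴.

Convert: 62 °C = 335 K.
Q = εσA(T⁴ − T_s⁴). T⁴ − T_s⁴ = (335)⁴ − (296)⁴ = 1.26×10^10 − 7.68×10^9 = 4.92×10^9 K⁴.
Q = 0.95 × 5.67×10⁻⁸ × 0.0170 × 4.92×10^9 = 4.50 W.

Q ≈ 4.50 W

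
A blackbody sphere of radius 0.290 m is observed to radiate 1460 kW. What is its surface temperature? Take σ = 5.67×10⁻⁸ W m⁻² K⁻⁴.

A = 4πr² = 4π × (0.290)² = 1.06 m².
From P = σAT⁴, T = (P / σA)^(1/4) = (1.46×10^6 / (5.67×10⁻⁸ × 1.06))^(1/4).
T = (2.44×10^13)^(1/4) = 2220 K.

T ≈ 2220 K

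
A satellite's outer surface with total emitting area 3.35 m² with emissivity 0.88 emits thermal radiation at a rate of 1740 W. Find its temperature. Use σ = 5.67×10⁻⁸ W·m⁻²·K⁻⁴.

From P = εσAT⁴, T = (P / εσA)^(1/4) = (1740 / (0.88 × 5.67×10⁻⁸ × 3.35))^(1/4).
T = (1.04×10^10)^(1/4) = 319 K.

T ≈ 319 K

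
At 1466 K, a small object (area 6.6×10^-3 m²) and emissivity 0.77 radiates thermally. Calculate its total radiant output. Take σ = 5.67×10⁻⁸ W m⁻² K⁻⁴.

P = εσAT⁴ = 0.77 × 5.67×10⁻⁸ × 6.60×10^-3 × (1466)⁴ = 0.77 × 5.67×10⁻⁸ × 6.60×10^-3 × 4.62×10^12.
P = 1330 W.

P ≈ 1330 W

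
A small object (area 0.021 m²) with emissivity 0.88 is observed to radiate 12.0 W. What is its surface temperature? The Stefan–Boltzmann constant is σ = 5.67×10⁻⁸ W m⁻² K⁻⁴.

T ≈ 327 K

From P = εσAT⁴, T = (P / εσA)^(1/4) = (12.0 / (0.88 × 5.67×10⁻⁸ × 0.0210))^(1/4).
T = (1.15×10^10)^(1/4) = 327 K.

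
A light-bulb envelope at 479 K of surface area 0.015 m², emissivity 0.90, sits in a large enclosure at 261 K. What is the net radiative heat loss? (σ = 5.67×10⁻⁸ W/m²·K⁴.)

Q ≈ 36.7 W

Q = εσA(T⁴ − T_s⁴). T⁴ − T_s⁴ = (479)⁴ − (261)⁴ = 5.26×10^10 − 4.64×10^9 = 4.80×10^10 K⁴.
Q = 0.90 × 5.67×10⁻⁸ × 0.0150 × 4.80×10^10 = 36.7 W.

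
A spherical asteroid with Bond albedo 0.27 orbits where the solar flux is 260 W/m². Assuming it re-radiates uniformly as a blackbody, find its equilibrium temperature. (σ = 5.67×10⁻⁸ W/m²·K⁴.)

T ≈ 170 K

Power absorbed = (1−a)S·πR²; power emitted = 4πR²σT⁴. Equating and cancelling πR²:
T = ((1−a)S / 4σ)^(1/4) = (190 / (4 × 5.67×10⁻⁸))^(1/4) = (8.37×10^8)^(1/4).
T = 170 K.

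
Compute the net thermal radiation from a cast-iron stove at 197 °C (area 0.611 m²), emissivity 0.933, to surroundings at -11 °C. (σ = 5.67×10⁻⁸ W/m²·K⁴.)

Convert: 197 °C = 470 K; -11 °C = 262 K.
Q = εσA(T⁴ − T_s⁴). T⁴ − T_s⁴ = (470)⁴ − (262)⁴ = 4.88×10^10 − 4.71×10^9 = 4.41×10^10 K⁴.
Q = 0.933 × 5.67×10⁻⁸ × 0.611 × 4.41×10^10 = 1420 W.

Q ≈ 1420 W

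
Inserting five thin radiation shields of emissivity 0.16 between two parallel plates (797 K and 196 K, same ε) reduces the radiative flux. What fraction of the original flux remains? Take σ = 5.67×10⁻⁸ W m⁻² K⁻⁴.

ratio ≈ 0.167

With N identical shields there are N+1 = 6 gaps in series, each with the same radiative resistance, so the flux falls to 1/(N+1) of its unshielded value.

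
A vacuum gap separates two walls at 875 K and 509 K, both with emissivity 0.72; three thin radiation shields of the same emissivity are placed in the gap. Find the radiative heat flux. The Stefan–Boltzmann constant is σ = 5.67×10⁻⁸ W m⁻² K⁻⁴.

q ≈ 4140 W/m²

Each of the 4 gaps contributes resistance (2/ε − 1) = 2/0.72 − 1 = 1.778; total = 7.111.
q = σ(T₁⁴ − T₂⁴) / 7.111 = 5.67×10⁻⁸ × 5.19×10^11 / 7.111 = 4140 W/m².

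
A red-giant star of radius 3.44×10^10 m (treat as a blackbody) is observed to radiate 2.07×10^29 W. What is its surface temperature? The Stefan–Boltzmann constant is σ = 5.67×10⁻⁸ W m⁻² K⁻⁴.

A = 4πr² = 4π × (3.44×10^10)² = 1.49×10^22 m².
From P = σAT⁴, T = (P / σA)^(1/4) = (2.07×10^29 / (5.67×10⁻⁸ × 1.49×10^22))^(1/4).
T = (2.46×10^14)^(1/4) = 3960 K.

T ≈ 3960 K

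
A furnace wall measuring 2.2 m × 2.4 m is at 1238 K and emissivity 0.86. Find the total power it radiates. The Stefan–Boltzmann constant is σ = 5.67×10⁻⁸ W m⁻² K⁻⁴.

P ≈ 6.05×10^5 W

A = 2.2 × 2.4 = 5.28 m².
Stefan–Boltzmann: P = εσAT⁴ = 0.86 × 5.67×10⁻⁸ × 5.28 × (1238)⁴ = 0.86 × 5.67×10⁻⁸ × 5.28 × 2.35×10^12.
P = 6.05×10^5 W.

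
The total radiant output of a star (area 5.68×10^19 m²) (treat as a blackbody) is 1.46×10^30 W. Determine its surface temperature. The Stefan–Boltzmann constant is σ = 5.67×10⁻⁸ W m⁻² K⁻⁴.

T ≈ 25900 K

From P = σAT⁴, T = (P / σA)^(1/4) = (1.46×10^30 / (5.67×10⁻⁸ × 5.68×10^19))^(1/4).
T = (4.53×10^17)^(1/4) = 25900 K.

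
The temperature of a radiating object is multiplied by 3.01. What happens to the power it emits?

factor ≈ 82.1

P ∝ T⁴, so the power scales as (3.01)⁴ = 82.1.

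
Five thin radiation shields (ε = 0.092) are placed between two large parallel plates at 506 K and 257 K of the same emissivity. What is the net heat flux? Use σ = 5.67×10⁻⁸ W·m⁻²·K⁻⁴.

Each of the 6 gaps contributes resistance (2/ε − 1) = 2/0.092 − 1 = 20.74; total = 124.4.
q = σ(T₁⁴ − T₂⁴) / 124.4 = 5.67×10⁻⁸ × 6.12×10^10 / 124.4 = 27.9 W/m².

q ≈ 27.9 W/m²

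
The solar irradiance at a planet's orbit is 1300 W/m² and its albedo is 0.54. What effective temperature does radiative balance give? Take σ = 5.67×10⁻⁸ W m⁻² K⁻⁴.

Power absorbed = (1−a)S·πR²; power emitted = 4πR²σT⁴. Equating and cancelling πR²:
T = ((1−a)S / 4σ)^(1/4) = (598 / (4 × 5.67×10⁻⁸))^(1/4) = (2.64×10^9)^(1/4).
T = 227 K.

T ≈ 227 K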